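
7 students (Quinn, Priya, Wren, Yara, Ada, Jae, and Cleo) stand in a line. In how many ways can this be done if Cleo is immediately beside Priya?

1440

Glue Cleo and Priya into one block (2 internal orders), leaving 6 units to arrange in a row.
That gives 2 × 6! = 2 × 720 = 1440.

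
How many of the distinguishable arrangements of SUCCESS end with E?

Fix E in the last position and arrange the remaining 6 letters.
Those 6 letters have C appearing twice and S appearing 3 times, giving (6)!/(3!·2!) = 60.

60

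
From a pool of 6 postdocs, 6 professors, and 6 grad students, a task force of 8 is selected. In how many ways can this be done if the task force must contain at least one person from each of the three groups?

Total 8-person selections from all 18: C(18,8) = 43758.
Selections missing a whole group: no postdocs → C(12,8) = 495; no professors → C(12,8) = 495; no grad students → C(12,8) = 495.
Add back selections omitting two groups (i.e. drawn from a single group): C(6,8) + C(6,8) + C(6,8) = 0.
By inclusion–exclusion: 43758 − 1485 + 0 = 42273.

42273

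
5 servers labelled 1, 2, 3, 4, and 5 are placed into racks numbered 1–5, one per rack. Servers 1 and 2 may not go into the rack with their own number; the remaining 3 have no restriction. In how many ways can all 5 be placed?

78

Let Aᵢ (for i ∈ {1, 2}) be the placements that put server i in its forbidden rack. Any j of these fix j positions, leaving (5−j)! ways to fill the rest, and there are C(2,j) ways to pick which j.
By inclusion–exclusion, the number of valid placements is Σ_{j=0}^{2} (−1)^j C(2,j)·(5−j)!.
Computing: 120 − 48 + 6 = 78.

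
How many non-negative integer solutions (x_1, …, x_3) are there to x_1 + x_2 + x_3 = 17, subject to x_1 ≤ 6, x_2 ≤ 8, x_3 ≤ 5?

Without the upper bounds there are C(19,2) = 171 ways to split 17 among 3 variables.
Subtract solutions that violate a single cap (substitute x_i' = x_i − (cap_i+1)): x_1 ≥ 7 gives C(12,2) = 66; x_2 ≥ 9 gives C(10,2) = 45; x_3 ≥ 6 gives C(13,2) = 78. Together 189.
Add back pairs where two caps are both exceeded: 3 + 15 + 6 = 24.
By inclusion–exclusion the count is 171 − 189 + 24 = 6.

6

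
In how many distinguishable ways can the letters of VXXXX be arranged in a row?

VXXXX has 5 letters with X appearing 4 times.
So there are 5! / (4!) = 5 distinguishable arrangements.

5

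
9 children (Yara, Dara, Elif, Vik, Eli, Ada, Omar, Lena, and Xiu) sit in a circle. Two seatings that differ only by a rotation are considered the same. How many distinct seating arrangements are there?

Around a circle, 9 distinct people have 9!/9 = (8)! = 40320 rotationally distinct seatings.

40320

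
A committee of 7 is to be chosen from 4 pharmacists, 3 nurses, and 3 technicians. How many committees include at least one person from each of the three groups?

With no constraint there are C(10,7) = 120 possible selections.
Subtract selections that omit an entire group: no pharmacists → C(6,7) = 0; no nurses → C(7,7) = 1; no technicians → C(7,7) = 1.
Add back selections omitting two groups (i.e. drawn from a single group): C(4,7) + C(3,7) + C(3,7) = 0.
By inclusion–exclusion: 120 − 2 + 0 = 118.

118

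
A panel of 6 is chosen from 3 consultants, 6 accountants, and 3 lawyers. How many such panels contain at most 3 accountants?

662

Split by how many accountants are chosen (0 through 3).
Sum: C(6,0)·C(6,6) + C(6,1)·C(6,5) + C(6,2)·C(6,4) + C(6,3)·C(6,3) = 1 + 36 + 225 + 400 = 662.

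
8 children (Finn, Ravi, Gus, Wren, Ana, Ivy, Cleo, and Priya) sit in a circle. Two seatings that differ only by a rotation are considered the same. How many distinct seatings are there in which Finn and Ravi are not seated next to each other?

3600

All circular seatings of 8 people number (7)! = 5040.
Seatings with Finn beside Ravi: treat them as a block with 2 internal orders, giving 2 × (6)! = 1440.
Subtracting, 5040 − 1440 = 3600.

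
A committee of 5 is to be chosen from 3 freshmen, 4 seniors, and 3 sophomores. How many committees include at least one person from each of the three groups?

Total 5-person selections from all 10: C(10,5) = 252.
Subtract selections that omit an entire group: no freshmen → C(7,5) = 21; no seniors → C(6,5) = 6; no sophomores → C(7,5) = 21.
Add back selections omitting two groups (i.e. drawn from a single group): C(3,5) + C(4,5) + C(3,5) = 0.
By inclusion–exclusion: 252 − 48 + 0 = 204.

204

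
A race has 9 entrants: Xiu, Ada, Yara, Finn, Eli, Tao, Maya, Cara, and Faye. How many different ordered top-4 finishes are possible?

3024

There are 9 choices for 1st place, 8 for 2nd, and so on down to 6 for position 4.
That gives 9 × 8 × 7 × 6 = 3024.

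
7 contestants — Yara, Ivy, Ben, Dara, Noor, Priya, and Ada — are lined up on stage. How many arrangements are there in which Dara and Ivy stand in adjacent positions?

1440

Place the 5 others and the Dara-Ivy pair as 6 objects in a line; the pair has 2 internal arrangements.
So the count is 2·(6)! = 1440.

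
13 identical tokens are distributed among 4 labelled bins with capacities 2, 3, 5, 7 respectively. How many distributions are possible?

Ignoring the caps, the number of non-negative solutions to x_1+…+x_4 = 13 is C(16,3) = 560.
Subtract solutions that violate a single cap (substitute x_i' = x_i − (cap_i+1)): x_1 ≥ 3 gives C(13,3) = 286; x_2 ≥ 4 gives C(12,3) = 220; x_3 ≥ 6 gives C(10,3) = 120; x_4 ≥ 8 gives C(8,3) = 56. Together 682.
Add back pairs where two caps are both exceeded: 84 + 35 + 10 + 20 + 4 + 0 = 153.
Subtract triples: 1 + 0 + 0 + 0 = 1.
By inclusion–exclusion the count is 560 − 682 + 153 − 1 = 30.

30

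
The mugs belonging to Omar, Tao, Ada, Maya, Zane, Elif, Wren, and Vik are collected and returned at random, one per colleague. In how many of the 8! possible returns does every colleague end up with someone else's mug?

This is the derangement count D_8: permutations of 8 items with no fixed point.
By inclusion–exclusion this is Σ_{j=0}^{8} (−1)^j C(8,j)·(8−j)!.
Computing: 40320 − 40320 + 20160 − 6720 + 1680 − 336 + 56 − 8 + 1 = 14833.

14833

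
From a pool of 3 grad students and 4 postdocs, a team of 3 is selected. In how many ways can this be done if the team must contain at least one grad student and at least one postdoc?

With no constraint there are C(7,3) = 35 possible selections.
Selections missing a whole group: no grad students → C(4,3) = 4; no postdocs → C(3,3) = 1.
Both groups omitted at once is impossible, so 35 − 5 = 30.

30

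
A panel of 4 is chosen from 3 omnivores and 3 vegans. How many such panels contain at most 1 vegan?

Split by how many vegans are chosen (0 through 1).
Sum: C(3,0)·C(3,4) + C(3,1)·C(3,3) = 0 + 3 = 3.

3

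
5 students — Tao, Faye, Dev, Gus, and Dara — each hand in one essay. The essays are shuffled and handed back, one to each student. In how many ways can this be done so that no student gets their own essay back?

Let Aᵢ be the assignments in which student i gets their own essay. We want the size of the complement of A₁∪…∪A_5.
By inclusion–exclusion this is Σ_{j=0}^{5} (−1)^j C(5,j)·(5−j)!.
Computing: 120 − 120 + 60 − 20 + 5 − 1 = 44.

44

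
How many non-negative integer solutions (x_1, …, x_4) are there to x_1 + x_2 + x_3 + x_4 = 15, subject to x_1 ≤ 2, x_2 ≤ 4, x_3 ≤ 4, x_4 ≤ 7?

10

Ignoring the caps, the number of non-negative solutions to x_1+…+x_4 = 15 is C(18,3) = 816.
Subtract solutions that violate a single cap (substitute x_i' = x_i − (cap_i+1)): x_1 ≥ 3 gives C(15,3) = 455; x_2 ≥ 5 gives C(13,3) = 286; x_3 ≥ 5 gives C(13,3) = 286; x_4 ≥ 8 gives C(10,3) = 120. Together 1147.
Add back pairs where two caps are both exceeded: 120 + 120 + 35 + 56 + 10 + 10 = 351.
Subtract triples: 10 + 0 + 0 + 0 = 10.
By inclusion–exclusion the count is 816 − 1147 + 351 − 10 = 10.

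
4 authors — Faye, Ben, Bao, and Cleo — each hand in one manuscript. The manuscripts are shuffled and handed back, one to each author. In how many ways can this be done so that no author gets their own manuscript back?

9

Let Aᵢ be the assignments in which author i gets their own manuscript. We want the size of the complement of A₁∪…∪A_4.
By inclusion–exclusion this is Σ_{j=0}^{4} (−1)^j C(4,j)·(4−j)!.
Computing: 24 − 24 + 12 − 4 + 1 = 9.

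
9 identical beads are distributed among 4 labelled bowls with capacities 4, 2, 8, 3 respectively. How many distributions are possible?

By stars and bars, unrestricted non-negative solutions to x_1+…+x_4 = 9 number C(9+3,3) = 220.
Subtract solutions that violate a single cap (substitute x_i' = x_i − (cap_i+1)): x_1 ≥ 5 gives C(7,3) = 35; x_2 ≥ 3 gives C(9,3) = 84; x_3 ≥ 9 gives C(3,3) = 1; x_4 ≥ 4 gives C(8,3) = 56. Together 176.
Add back pairs where two caps are both exceeded: 4 + 0 + 1 + 0 + 10 + 0 = 15.
By inclusion–exclusion the count is 220 − 176 + 15 = 59.

59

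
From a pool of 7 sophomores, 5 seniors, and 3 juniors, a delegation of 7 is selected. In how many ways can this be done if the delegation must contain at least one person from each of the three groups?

Total 7-person selections from all 15: C(15,7) = 6435.
Selections missing a whole group: no sophomores → C(8,7) = 8; no seniors → C(10,7) = 120; no juniors → C(12,7) = 792.
Add back selections omitting two groups (i.e. drawn from a single group): C(7,7) + C(5,7) + C(3,7) = 1.
By inclusion–exclusion: 6435 − 920 + 1 = 5516.

5516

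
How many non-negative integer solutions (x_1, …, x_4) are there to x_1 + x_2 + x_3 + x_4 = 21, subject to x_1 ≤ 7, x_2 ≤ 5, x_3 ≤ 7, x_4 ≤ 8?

By stars and bars, unrestricted non-negative solutions to x_1+…+x_4 = 21 number C(21+3,3) = 2024.
Subtract solutions that violate a single cap (substitute x_i' = x_i − (cap_i+1)): x_1 ≥ 8 gives C(16,3) = 560; x_2 ≥ 6 gives C(18,3) = 816; x_3 ≥ 8 gives C(16,3) = 560; x_4 ≥ 9 gives C(15,3) = 455. Together 2391.
Add back pairs where two caps are both exceeded: 120 + 56 + 35 + 120 + 84 + 35 = 450.
By inclusion–exclusion the count is 2024 − 2391 + 450 = 83.

83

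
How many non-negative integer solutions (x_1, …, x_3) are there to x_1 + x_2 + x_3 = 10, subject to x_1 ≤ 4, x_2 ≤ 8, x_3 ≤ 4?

22

By stars and bars, unrestricted non-negative solutions to x_1+…+x_3 = 10 number C(10+2,2) = 66.
Subtract solutions that violate a single cap (substitute x_i' = x_i − (cap_i+1)): x_1 ≥ 5 gives C(7,2) = 21; x_2 ≥ 9 gives C(3,2) = 3; x_3 ≥ 5 gives C(7,2) = 21. Together 45.
Add back pairs where two caps are both exceeded: 0 + 1 + 0 = 1.
By inclusion–exclusion the count is 66 − 45 + 1 = 22.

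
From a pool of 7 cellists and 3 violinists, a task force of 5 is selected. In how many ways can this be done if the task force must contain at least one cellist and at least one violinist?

231

Total 5-person selections from all 10: C(10,5) = 252.
Subtract selections that omit an entire group: no cellists → C(3,5) = 0; no violinists → C(7,5) = 21.
Both groups omitted at once is impossible, so 252 − 21 = 231.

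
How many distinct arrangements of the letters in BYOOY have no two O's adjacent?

18

There are 5!/(2!·2!) = 30 arrangements of BYOOY in total.
Arrangements with the O's together: treat OO as one letter, giving (4)!/(2!) = 12.
Subtracting, 30 − 12 = 18 arrangements keep the O's apart.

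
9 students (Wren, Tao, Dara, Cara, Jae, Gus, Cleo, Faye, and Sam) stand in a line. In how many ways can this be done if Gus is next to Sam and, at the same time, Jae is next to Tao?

Treat {Gus,Sam} as one block (2 orders) and {Jae,Tao} as another (2 orders).
That leaves 7 units to arrange: 2 × 2 × 7! = 4 × 5040 = 20160.

20160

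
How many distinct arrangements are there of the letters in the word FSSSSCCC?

Letter multiplicities in FSSSSCCC: C×3, F×1, S×4.
Dividing 8! = 40320 by 4!·3! = 144 for the repeated letters gives 280.

280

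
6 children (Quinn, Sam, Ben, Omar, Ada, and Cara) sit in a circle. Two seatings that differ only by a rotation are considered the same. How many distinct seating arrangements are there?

120

Seat Quinn anywhere (absorbing the rotational symmetry), then permute the other 5: (5)! = 120.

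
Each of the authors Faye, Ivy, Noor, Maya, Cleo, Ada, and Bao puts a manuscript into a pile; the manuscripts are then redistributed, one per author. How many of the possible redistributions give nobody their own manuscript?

1854

Let Aᵢ be the assignments in which author i gets their own manuscript. We want the size of the complement of A₁∪…∪A_7.
By inclusion–exclusion this is Σ_{j=0}^{7} (−1)^j C(7,j)·(7−j)!.
Computing: 5040 − 5040 + 2520 − 840 + 210 − 42 + 7 − 1 = 1854.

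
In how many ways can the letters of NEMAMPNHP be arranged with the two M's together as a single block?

Treat the 2 copies of M as a single block. The multiset to arrange is then {MM, A, E, H, N, N, P, P}, 8 items in all.
That gives (8)!/(2!·2!) = 10080 arrangements.

10080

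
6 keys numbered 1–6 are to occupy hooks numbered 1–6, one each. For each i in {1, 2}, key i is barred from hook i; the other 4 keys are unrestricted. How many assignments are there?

Let Aᵢ (for i ∈ {1, 2}) be the placements that put key i in its forbidden hook. Any j of these fix j positions, leaving (6−j)! ways to fill the rest, and there are C(2,j) ways to pick which j.
By inclusion–exclusion, the number of valid placements is Σ_{j=0}^{2} (−1)^j C(2,j)·(6−j)!.
Computing: 720 − 240 + 24 = 504.

504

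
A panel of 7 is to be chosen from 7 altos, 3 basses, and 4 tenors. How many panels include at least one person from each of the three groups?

With no constraint there are C(14,7) = 3432 possible selections.
Selections missing a whole group: no altos → C(7,7) = 1; no basses → C(11,7) = 330; no tenors → C(10,7) = 120.
Add back selections omitting two groups (i.e. drawn from a single group): C(7,7) + C(3,7) + C(4,7) = 1.
By inclusion–exclusion: 3432 − 451 + 1 = 2982.

2982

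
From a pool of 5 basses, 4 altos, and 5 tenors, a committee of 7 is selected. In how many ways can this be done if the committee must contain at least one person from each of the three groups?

3240

Unrestricted: C(14,7) = 3432 ways to pick any 7 of the 14.
Selections missing a whole group: no basses → C(9,7) = 36; no altos → C(10,7) = 120; no tenors → C(9,7) = 36.
Add back selections omitting two groups (i.e. drawn from a single group): C(5,7) + C(4,7) + C(5,7) = 0.
By inclusion–exclusion: 3432 − 192 + 0 = 3240.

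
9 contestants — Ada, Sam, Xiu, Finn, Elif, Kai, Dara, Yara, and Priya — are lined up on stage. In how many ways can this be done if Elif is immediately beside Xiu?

80640

Treat {Elif, Xiu} as a single unit. There are 8 units to order, and the pair itself can be ordered 2 ways.
So the count is 2·(8)! = 80640.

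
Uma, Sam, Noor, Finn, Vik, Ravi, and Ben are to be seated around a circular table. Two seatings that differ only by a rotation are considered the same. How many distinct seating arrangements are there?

720

Around a circle, 7 distinct people have 7!/7 = (6)! = 720 rotationally distinct seatings.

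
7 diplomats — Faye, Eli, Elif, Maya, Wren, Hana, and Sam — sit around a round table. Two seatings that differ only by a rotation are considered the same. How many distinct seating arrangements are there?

Around a circle, 7 distinct people have 7!/7 = (6)! = 720 rotationally distinct seatings.

720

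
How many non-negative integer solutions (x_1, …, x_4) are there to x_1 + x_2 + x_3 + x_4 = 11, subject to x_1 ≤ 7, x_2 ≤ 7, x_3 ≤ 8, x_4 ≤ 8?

By stars and bars, unrestricted non-negative solutions to x_1+…+x_4 = 11 number C(11+3,3) = 364.
Subtract solutions that violate a single cap (substitute x_i' = x_i − (cap_i+1)): x_1 ≥ 8 gives C(6,3) = 20; x_2 ≥ 8 gives C(6,3) = 20; x_3 ≥ 9 gives C(5,3) = 10; x_4 ≥ 9 gives C(5,3) = 10. Together 60.
No two caps can be exceeded simultaneously, so the pair terms are all 0.
By inclusion–exclusion the count is 364 − 60 + 0 = 304.

304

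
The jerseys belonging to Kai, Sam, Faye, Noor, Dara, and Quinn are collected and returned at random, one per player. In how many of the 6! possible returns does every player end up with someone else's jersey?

Let Aᵢ be the assignments in which player i gets their old jersey. We want the size of the complement of A₁∪…∪A_6.
By inclusion–exclusion this is Σ_{j=0}^{6} (−1)^j C(6,j)·(6−j)!.
Computing: 720 − 720 + 360 − 120 + 30 − 6 + 1 = 265.

265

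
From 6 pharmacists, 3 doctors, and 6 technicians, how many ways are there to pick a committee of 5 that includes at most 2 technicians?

Split by how many technicians are chosen (0 through 2).
Sum: C(6,0)·C(9,5) + C(6,1)·C(9,4) + C(6,2)·C(9,3) = 126 + 756 + 1260 = 2142.

2142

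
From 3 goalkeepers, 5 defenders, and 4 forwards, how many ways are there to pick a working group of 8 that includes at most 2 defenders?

Split by how many defenders are chosen (0 through 2).
Sum: C(5,0)·C(7,8) + C(5,1)·C(7,7) + C(5,2)·C(7,6) = 0 + 5 + 70 = 75.

75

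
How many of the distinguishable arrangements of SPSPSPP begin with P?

With the first slot taken by P, it remains to arrange the other 6 letters (SSPSPP).
Those 6 letters have P appearing 3 times and S appearing 3 times, giving (6)!/(3!·3!) = 20.

20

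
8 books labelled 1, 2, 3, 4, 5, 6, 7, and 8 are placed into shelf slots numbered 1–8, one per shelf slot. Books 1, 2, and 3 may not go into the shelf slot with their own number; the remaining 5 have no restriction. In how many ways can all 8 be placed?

27240

Let Aᵢ (for i ∈ {1, 2, 3}) be the placements that put book i in its forbidden shelf slot. Any j of these fix j positions, leaving (8−j)! ways to fill the rest, and there are C(3,j) ways to pick which j.
By inclusion–exclusion, the number of valid placements is Σ_{j=0}^{3} (−1)^j C(3,j)·(8−j)!.
Computing: 40320 − 15120 + 2160 − 120 = 27240.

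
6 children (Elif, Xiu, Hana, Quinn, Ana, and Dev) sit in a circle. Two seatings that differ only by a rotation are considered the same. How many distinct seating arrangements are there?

120

Fix one person's seat to break rotational symmetry; the remaining 5 people can be arranged in (5)! = 120 ways.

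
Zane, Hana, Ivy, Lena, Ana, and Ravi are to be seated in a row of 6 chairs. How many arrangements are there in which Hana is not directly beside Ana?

There are 6! = 720 arrangements in all. If Hana and Ana are adjacent, merging them into one block gives 2·(5)! = 240 arrangements.
Complementary counting: 720 − 240 = 480.

480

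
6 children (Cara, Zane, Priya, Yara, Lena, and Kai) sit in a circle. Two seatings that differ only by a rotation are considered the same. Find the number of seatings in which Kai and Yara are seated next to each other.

Glue Kai and Yara into a block (2 internal orders). Seating 5 units around a circle gives (4)! arrangements.
So 2 × (4)! = 2 × 24 = 48.

48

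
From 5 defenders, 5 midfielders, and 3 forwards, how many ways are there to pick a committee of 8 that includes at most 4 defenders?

Split by how many defenders are chosen (0 through 4).
Sum: C(5,0)·C(8,8) + C(5,1)·C(8,7) + C(5,2)·C(8,6) + C(5,3)·C(8,5) + C(5,4)·C(8,4) = 1 + 40 + 280 + 560 + 350 = 1231.

1231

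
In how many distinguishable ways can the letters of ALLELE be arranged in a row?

60

ALLELE has 6 letters with E appearing twice and L appearing 3 times.
The number of distinct arrangements is 6!/(3!·2!) = 720/12 = 60.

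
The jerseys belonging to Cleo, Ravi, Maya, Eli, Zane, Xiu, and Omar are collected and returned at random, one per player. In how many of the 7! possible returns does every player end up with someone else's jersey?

Count assignments avoiding every fixed point. For any j of the 7 players fixed to their old jersey, the other 7−j can be arranged in (7−j)! ways.
By inclusion–exclusion this is Σ_{j=0}^{7} (−1)^j C(7,j)·(7−j)!.
Computing: 5040 − 5040 + 2520 − 840 + 210 − 42 + 7 − 1 = 1854.

1854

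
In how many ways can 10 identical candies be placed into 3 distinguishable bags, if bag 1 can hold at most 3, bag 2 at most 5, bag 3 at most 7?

By stars and bars, unrestricted non-negative solutions to x_1+…+x_3 = 10 number C(10+2,2) = 66.
Subtract solutions that violate a single cap (substitute x_i' = x_i − (cap_i+1)): x_1 ≥ 4 gives C(8,2) = 28; x_2 ≥ 6 gives C(6,2) = 15; x_3 ≥ 8 gives C(4,2) = 6. Together 49.
Add back pairs where two caps are both exceeded: 1 + 0 + 0 = 1.
By inclusion–exclusion the count is 66 − 49 + 1 = 18.

18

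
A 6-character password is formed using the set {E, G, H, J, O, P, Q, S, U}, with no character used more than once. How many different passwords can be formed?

This is a permutation of 6 out of 9: P(9,6) = 9!/3!.
That product is 9 × 8 × 7 × 6 × 5 × 4 = 60480.

60480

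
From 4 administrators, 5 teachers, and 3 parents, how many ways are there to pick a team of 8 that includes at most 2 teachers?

75

Split by how many teachers are chosen (0 through 2).
Sum: C(5,0)·C(7,8) + C(5,1)·C(7,7) + C(5,2)·C(7,6) = 0 + 5 + 70 = 75.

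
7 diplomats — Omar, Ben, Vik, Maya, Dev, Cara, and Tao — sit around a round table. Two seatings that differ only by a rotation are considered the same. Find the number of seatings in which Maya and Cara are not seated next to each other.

Without the restriction there are (6)! = 720 seatings.
Those with Maya next to Cara: fuse the pair into one unit and seat 6 units around a circle — 2·(5)! = 240.
Subtracting, 720 − 240 = 480.

480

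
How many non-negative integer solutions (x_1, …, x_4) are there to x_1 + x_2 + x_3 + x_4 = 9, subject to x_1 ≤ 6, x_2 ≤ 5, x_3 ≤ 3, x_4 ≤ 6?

By stars and bars, unrestricted non-negative solutions to x_1+…+x_4 = 9 number C(9+3,3) = 220.
Subtract solutions that violate a single cap (substitute x_i' = x_i − (cap_i+1)): x_1 ≥ 7 gives C(5,3) = 10; x_2 ≥ 6 gives C(6,3) = 20; x_3 ≥ 4 gives C(8,3) = 56; x_4 ≥ 7 gives C(5,3) = 10. Together 96.
No two caps can be exceeded simultaneously, so the pair terms are all 0.
By inclusion–exclusion the count is 220 − 96 + 0 = 124.

124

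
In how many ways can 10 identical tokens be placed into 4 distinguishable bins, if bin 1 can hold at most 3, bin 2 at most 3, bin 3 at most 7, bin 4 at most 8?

114

Ignoring the caps, the number of non-negative solutions to x_1+…+x_4 = 10 is C(13,3) = 286.
Subtract solutions that violate a single cap (substitute x_i' = x_i − (cap_i+1)): x_1 ≥ 4 gives C(9,3) = 84; x_2 ≥ 4 gives C(9,3) = 84; x_3 ≥ 8 gives C(5,3) = 10; x_4 ≥ 9 gives C(4,3) = 4. Together 182.
Add back pairs where two caps are both exceeded: 10 + 0 + 0 + 0 + 0 + 0 = 10.
By inclusion–exclusion the count is 286 − 182 + 10 = 114.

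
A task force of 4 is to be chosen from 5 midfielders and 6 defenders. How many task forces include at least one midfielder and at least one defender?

310

Unrestricted: C(11,4) = 330 ways to pick any 4 of the 11.
Selections missing a whole group: no midfielders → C(6,4) = 15; no defenders → C(5,4) = 5.
Both groups omitted at once is impossible, so 330 − 20 = 310.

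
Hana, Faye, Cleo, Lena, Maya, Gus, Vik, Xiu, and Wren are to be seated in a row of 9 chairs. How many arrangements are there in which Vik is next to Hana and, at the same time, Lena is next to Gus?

20160

Treat {Vik,Hana} as one block (2 orders) and {Lena,Gus} as another (2 orders).
That leaves 7 units to arrange: 2 × 2 × 7! = 4 × 5040 = 20160.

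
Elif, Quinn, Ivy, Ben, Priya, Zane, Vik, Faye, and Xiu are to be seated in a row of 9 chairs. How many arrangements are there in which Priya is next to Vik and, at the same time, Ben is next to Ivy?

Treat {Priya,Vik} as one block (2 orders) and {Ben,Ivy} as another (2 orders).
That leaves 7 units to arrange: 2 × 2 × 7! = 4 × 5040 = 20160.

20160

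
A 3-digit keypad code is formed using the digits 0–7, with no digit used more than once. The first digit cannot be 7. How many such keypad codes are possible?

294

The first digit has 8−1 = 7 choices (anything except 7).
The remaining 2 digits are filled from the other 7 symbols without repetition: 7 × 6 = 42.
Total: 7 × 42 = 294.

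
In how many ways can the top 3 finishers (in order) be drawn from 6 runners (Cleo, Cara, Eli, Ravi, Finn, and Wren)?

There are 6 choices for 1st place, 5 for 2nd, and 4 for 3rd.
That gives 6 × 5 × 4 = 120.

120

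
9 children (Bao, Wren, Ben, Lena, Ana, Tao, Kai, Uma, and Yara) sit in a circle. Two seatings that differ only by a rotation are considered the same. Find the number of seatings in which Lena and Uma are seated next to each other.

Treat {Lena, Uma} as one unit (2 internal orders) and seat the resulting 8 units around the table: (7)! circular arrangements.
So 2 × (7)! = 2 × 5040 = 10080.

10080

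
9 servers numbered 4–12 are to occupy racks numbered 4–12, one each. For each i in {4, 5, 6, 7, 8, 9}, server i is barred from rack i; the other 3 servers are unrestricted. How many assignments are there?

183822

Let Aᵢ (for 4 ≤ i ≤ 9) be the placements that put server i in its forbidden rack. Any j of these fix j positions, leaving (9−j)! ways to fill the rest, and there are C(6,j) ways to pick which j.
By inclusion–exclusion, the number of valid placements is Σ_{j=0}^{6} (−1)^j C(6,j)·(9−j)!.
Computing: 362880 − 241920 + 75600 − 14400 + 1800 − 144 + 6 = 183822.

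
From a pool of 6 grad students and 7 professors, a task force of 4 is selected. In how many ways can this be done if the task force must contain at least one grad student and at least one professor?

Total 4-person selections from all 13: C(13,4) = 715.
Selections missing a whole group: no grad students → C(7,4) = 35; no professors → C(6,4) = 15.
Both groups omitted at once is impossible, so 715 − 50 = 665.

665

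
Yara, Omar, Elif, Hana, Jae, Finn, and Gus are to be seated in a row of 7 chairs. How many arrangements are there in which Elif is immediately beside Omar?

1440

Glue Elif and Omar into one block (2 internal orders), leaving 6 units to arrange in a row.
That gives 2 × 6! = 2 × 720 = 1440.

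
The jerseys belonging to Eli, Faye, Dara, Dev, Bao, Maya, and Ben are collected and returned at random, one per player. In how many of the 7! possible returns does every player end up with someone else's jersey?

This is the derangement count D_7: permutations of 7 items with no fixed point.
By inclusion–exclusion this is Σ_{j=0}^{7} (−1)^j C(7,j)·(7−j)!.
Computing: 5040 − 5040 + 2520 − 840 + 210 − 42 + 7 − 1 = 1854.

1854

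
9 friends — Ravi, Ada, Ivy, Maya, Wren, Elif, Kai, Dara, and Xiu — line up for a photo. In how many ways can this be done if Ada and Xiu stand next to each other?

Place the 7 others and the Ada-Xiu pair as 8 objects in a line; the pair has 2 internal arrangements.
That gives 2 × 8! = 2 × 40320 = 80640.

80640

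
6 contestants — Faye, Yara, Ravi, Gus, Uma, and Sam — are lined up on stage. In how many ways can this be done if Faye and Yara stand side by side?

Glue Faye and Yara into one block (2 internal orders), leaving 5 units to arrange in a row.
That gives 2 × 5! = 2 × 120 = 240.

240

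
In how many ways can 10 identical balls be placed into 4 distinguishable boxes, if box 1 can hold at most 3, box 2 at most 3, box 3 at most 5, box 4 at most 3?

32

Ignoring the caps, the number of non-negative solutions to x_1+…+x_4 = 10 is C(13,3) = 286.
Subtract solutions that violate a single cap (substitute x_i' = x_i − (cap_i+1)): x_1 ≥ 4 gives C(9,3) = 84; x_2 ≥ 4 gives C(9,3) = 84; x_3 ≥ 6 gives C(7,3) = 35; x_4 ≥ 4 gives C(9,3) = 84. Together 287.
Add back pairs where two caps are both exceeded: 10 + 1 + 10 + 1 + 10 + 1 = 33.
By inclusion–exclusion the count is 286 − 287 + 33 = 32.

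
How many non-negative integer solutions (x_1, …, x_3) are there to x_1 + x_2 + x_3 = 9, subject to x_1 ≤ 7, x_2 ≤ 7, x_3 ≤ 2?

Ignoring the caps, the number of non-negative solutions to x_1+…+x_3 = 9 is C(11,2) = 55.
Subtract solutions that violate a single cap (substitute x_i' = x_i − (cap_i+1)): x_1 ≥ 8 gives C(3,2) = 3; x_2 ≥ 8 gives C(3,2) = 3; x_3 ≥ 3 gives C(8,2) = 28. Together 34.
No two caps can be exceeded simultaneously, so the pair terms are all 0.
By inclusion–exclusion the count is 55 − 34 + 0 = 21.

21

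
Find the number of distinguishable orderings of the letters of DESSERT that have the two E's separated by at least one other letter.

There are 7!/(2!·2!) = 1260 arrangements of DESSERT in total.
Arrangements with the E's together: treat EE as one letter, giving (6)!/(2!) = 360.
Subtracting, 1260 − 360 = 900 arrangements keep the E's apart.

900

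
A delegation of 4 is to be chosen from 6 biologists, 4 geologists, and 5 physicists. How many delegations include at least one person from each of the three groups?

With no constraint there are C(15,4) = 1365 possible selections.
Subtract selections that omit an entire group: no biologists → C(9,4) = 126; no geologists → C(11,4) = 330; no physicists → C(10,4) = 210.
Add back selections omitting two groups (i.e. drawn from a single group): C(6,4) + C(4,4) + C(5,4) = 21.
By inclusion–exclusion: 1365 − 666 + 21 = 720.

720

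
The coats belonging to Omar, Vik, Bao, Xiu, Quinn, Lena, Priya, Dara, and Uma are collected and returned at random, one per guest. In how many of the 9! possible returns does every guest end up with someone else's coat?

133496

This is the derangement count D_9: permutations of 9 items with no fixed point.
By inclusion–exclusion this is Σ_{j=0}^{9} (−1)^j C(9,j)·(9−j)!.
Computing: 362880 − 362880 + 181440 − 60480 + 15120 − 3024 + 504 − 72 + 9 − 1 = 133496.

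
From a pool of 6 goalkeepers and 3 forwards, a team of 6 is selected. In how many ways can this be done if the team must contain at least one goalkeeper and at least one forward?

83

Unrestricted: C(9,6) = 84 ways to pick any 6 of the 9.
Selections missing a whole group: no goalkeepers → C(3,6) = 0; no forwards → C(6,6) = 1.
Both groups omitted at once is impossible, so 84 − 1 = 83.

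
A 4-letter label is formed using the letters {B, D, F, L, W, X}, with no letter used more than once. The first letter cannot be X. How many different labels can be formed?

300

The first letter has 6−1 = 5 choices (anything except X).
The remaining 3 letters are filled from the other 5 symbols without repetition: 5 × 4 × 3 = 60.
Total: 5 × 60 = 300.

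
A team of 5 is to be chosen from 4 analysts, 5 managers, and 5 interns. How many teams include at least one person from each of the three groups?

With no constraint there are C(14,5) = 2002 possible selections.
Selections missing a whole group: no analysts → C(10,5) = 252; no managers → C(9,5) = 126; no interns → C(9,5) = 126.
Add back selections omitting two groups (i.e. drawn from a single group): C(4,5) + C(5,5) + C(5,5) = 2.
By inclusion–exclusion: 2002 − 504 + 2 = 1500.

1500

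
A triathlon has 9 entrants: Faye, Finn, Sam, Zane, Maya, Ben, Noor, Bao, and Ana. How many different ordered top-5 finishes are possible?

This is an ordered selection of 5 from 9: P(9,5).
That gives 9 × 8 × 7 × 6 × 5 = 15120.

15120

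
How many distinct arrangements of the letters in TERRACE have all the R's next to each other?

360

Treat the 2 copies of R as a single block. The multiset to arrange is then {RR, A, C, E, E, T}, 6 items in all.
That gives (6)!/(2!) = 360 arrangements.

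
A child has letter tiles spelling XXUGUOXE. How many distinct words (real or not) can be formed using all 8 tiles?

Letter multiplicities in XXUGUOXE: E×1, G×1, O×1, U×2, X×3.
The number of distinct arrangements is 8!/(3!·2!) = 40320/12 = 3360.

3360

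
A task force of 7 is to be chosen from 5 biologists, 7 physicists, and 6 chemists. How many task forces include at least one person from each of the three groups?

Unrestricted: C(18,7) = 31824 ways to pick any 7 of the 18.
Selections missing a whole group: no biologists → C(13,7) = 1716; no physicists → C(11,7) = 330; no chemists → C(12,7) = 792.
Add back selections omitting two groups (i.e. drawn from a single group): C(5,7) + C(7,7) + C(6,7) = 1.
By inclusion–exclusion: 31824 − 2838 + 1 = 28987.

28987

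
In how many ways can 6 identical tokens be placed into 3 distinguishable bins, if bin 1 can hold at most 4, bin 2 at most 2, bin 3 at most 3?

9

Without the upper bounds there are C(8,2) = 28 ways to split 6 among 3 bins.
Subtract solutions that violate a single cap (substitute x_i' = x_i − (cap_i+1)): x_1 ≥ 5 gives C(3,2) = 3; x_2 ≥ 3 gives C(5,2) = 10; x_3 ≥ 4 gives C(4,2) = 6. Together 19.
No two caps can be exceeded simultaneously, so the pair terms are all 0.
By inclusion–exclusion the count is 28 − 19 + 0 = 9.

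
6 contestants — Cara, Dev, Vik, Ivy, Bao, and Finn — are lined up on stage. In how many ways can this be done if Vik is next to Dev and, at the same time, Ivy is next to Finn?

96

Treat {Vik,Dev} as one block (2 orders) and {Ivy,Finn} as another (2 orders).
That leaves 4 units to arrange: 2 × 2 × 4! = 4 × 24 = 96.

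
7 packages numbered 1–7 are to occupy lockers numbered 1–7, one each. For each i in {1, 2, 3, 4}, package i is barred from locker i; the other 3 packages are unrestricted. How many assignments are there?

Let Aᵢ (for 1 ≤ i ≤ 4) be the placements that put package i in its forbidden locker. Any j of these fix j positions, leaving (7−j)! ways to fill the rest, and there are C(4,j) ways to pick which j.
By inclusion–exclusion, the number of valid placements is Σ_{j=0}^{4} (−1)^j C(4,j)·(7−j)!.
Computing: 5040 − 2880 + 720 − 96 + 6 = 2790.

2790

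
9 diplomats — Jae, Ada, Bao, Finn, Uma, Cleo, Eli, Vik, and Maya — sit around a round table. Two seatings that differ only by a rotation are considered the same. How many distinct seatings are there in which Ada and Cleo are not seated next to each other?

All circular seatings of 9 people number (8)! = 40320.
Seatings with Ada beside Cleo: treat them as a block with 2 internal orders, giving 2 × (7)! = 10080.
Subtracting, 40320 − 10080 = 30240.

30240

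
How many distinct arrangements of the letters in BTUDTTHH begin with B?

420

With the first slot taken by B, it remains to arrange the other 7 letters (TUDTTHH).
Those 7 letters have H appearing twice and T appearing 3 times, giving (7)!/(3!·2!) = 420.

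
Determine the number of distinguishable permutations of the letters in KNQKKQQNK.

1260

Letter multiplicities in KNQKKQQNK: K×4, N×2, Q×3.
The number of distinct arrangements is 9!/(4!·3!·2!) = 362880/288 = 1260.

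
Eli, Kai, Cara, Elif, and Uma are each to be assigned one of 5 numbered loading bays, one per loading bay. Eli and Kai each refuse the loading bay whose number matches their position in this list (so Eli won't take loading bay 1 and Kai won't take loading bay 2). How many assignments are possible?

78

Let Aᵢ (for i ∈ {1, 2}) be the placements that put person i in their forbidden loading bay. Any j of these fix j positions, leaving (5−j)! ways to fill the rest, and there are C(2,j) ways to pick which j.
By inclusion–exclusion, the number of valid placements is Σ_{j=0}^{2} (−1)^j C(2,j)·(5−j)!.
Computing: 120 − 48 + 6 = 78.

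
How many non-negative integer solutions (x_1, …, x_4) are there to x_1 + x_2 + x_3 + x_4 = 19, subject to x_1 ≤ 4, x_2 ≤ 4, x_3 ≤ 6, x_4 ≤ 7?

Without the upper bounds there are C(22,3) = 1540 ways to split 19 among 4 variables.
Subtract solutions that violate a single cap (substitute x_i' = x_i − (cap_i+1)): x_1 ≥ 5 gives C(17,3) = 680; x_2 ≥ 5 gives C(17,3) = 680; x_3 ≥ 7 gives C(15,3) = 455; x_4 ≥ 8 gives C(14,3) = 364. Together 2179.
Add back pairs where two caps are both exceeded: 220 + 120 + 84 + 120 + 84 + 35 = 663.
Subtract triples: 10 + 4 + 0 + 0 = 14.
By inclusion–exclusion the count is 1540 − 2179 + 663 − 14 = 10.

10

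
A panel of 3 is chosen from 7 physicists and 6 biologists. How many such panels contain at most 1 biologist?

161

Split by how many biologists are chosen (0 through 1).
Sum: C(6,0)·C(7,3) + C(6,1)·C(7,2) = 35 + 126 = 161.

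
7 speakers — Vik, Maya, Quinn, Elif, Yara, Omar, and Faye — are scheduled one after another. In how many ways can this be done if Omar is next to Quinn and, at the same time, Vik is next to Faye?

480

Treat {Omar,Quinn} as one block (2 orders) and {Vik,Faye} as another (2 orders).
That leaves 5 units to arrange: 2 × 2 × 5! = 4 × 120 = 480.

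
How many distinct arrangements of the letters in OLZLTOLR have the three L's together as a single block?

Treat the 3 copies of L as a single block. The multiset to arrange is then {LLL, O, O, R, T, Z}, 6 items in all.
That gives (6)!/(2!) = 360 arrangements.

360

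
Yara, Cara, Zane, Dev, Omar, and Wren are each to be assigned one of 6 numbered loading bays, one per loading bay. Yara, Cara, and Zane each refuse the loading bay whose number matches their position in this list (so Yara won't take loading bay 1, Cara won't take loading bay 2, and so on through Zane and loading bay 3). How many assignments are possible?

Let Aᵢ (for i ∈ {1, 2, 3}) be the placements that put person i in their forbidden loading bay. Any j of these fix j positions, leaving (6−j)! ways to fill the rest, and there are C(3,j) ways to pick which j.
By inclusion–exclusion, the number of valid placements is Σ_{j=0}^{3} (−1)^j C(3,j)·(6−j)!.
Computing: 720 − 360 + 72 − 6 = 426.

426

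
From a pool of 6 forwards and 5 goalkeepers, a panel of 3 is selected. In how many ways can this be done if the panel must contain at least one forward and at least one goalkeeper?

Total 3-person selections from all 11: C(11,3) = 165.
Selections missing a whole group: no forwards → C(5,3) = 10; no goalkeepers → C(6,3) = 20.
Both groups omitted at once is impossible, so 165 − 30 = 135.

135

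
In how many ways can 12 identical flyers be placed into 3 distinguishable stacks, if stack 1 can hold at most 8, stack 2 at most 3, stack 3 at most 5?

Ignoring the caps, the number of non-negative solutions to x_1+…+x_3 = 12 is C(14,2) = 91.
Subtract solutions that violate a single cap (substitute x_i' = x_i − (cap_i+1)): x_1 ≥ 9 gives C(5,2) = 10; x_2 ≥ 4 gives C(10,2) = 45; x_3 ≥ 6 gives C(8,2) = 28. Together 83.
Add back pairs where two caps are both exceeded: 0 + 0 + 6 = 6.
By inclusion–exclusion the count is 91 − 83 + 6 = 14.

14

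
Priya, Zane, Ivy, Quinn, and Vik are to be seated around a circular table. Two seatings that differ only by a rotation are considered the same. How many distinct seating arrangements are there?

24

Around a circle, 5 distinct people have 5!/5 = (4)! = 24 rotationally distinct seatings.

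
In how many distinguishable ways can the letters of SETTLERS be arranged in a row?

SETTLERS has 8 letters with E appearing twice, S appearing twice, and T appearing twice.
The number of distinct arrangements is 8!/(2!·2!·2!) = 40320/8 = 5040.

5040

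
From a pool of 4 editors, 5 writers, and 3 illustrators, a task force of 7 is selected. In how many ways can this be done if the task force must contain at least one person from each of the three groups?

With no constraint there are C(12,7) = 792 possible selections.
Selections missing a whole group: no editors → C(8,7) = 8; no writers → C(7,7) = 1; no illustrators → C(9,7) = 36.
Add back selections omitting two groups (i.e. drawn from a single group): C(4,7) + C(5,7) + C(3,7) = 0.
By inclusion–exclusion: 792 − 45 + 0 = 747.

747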